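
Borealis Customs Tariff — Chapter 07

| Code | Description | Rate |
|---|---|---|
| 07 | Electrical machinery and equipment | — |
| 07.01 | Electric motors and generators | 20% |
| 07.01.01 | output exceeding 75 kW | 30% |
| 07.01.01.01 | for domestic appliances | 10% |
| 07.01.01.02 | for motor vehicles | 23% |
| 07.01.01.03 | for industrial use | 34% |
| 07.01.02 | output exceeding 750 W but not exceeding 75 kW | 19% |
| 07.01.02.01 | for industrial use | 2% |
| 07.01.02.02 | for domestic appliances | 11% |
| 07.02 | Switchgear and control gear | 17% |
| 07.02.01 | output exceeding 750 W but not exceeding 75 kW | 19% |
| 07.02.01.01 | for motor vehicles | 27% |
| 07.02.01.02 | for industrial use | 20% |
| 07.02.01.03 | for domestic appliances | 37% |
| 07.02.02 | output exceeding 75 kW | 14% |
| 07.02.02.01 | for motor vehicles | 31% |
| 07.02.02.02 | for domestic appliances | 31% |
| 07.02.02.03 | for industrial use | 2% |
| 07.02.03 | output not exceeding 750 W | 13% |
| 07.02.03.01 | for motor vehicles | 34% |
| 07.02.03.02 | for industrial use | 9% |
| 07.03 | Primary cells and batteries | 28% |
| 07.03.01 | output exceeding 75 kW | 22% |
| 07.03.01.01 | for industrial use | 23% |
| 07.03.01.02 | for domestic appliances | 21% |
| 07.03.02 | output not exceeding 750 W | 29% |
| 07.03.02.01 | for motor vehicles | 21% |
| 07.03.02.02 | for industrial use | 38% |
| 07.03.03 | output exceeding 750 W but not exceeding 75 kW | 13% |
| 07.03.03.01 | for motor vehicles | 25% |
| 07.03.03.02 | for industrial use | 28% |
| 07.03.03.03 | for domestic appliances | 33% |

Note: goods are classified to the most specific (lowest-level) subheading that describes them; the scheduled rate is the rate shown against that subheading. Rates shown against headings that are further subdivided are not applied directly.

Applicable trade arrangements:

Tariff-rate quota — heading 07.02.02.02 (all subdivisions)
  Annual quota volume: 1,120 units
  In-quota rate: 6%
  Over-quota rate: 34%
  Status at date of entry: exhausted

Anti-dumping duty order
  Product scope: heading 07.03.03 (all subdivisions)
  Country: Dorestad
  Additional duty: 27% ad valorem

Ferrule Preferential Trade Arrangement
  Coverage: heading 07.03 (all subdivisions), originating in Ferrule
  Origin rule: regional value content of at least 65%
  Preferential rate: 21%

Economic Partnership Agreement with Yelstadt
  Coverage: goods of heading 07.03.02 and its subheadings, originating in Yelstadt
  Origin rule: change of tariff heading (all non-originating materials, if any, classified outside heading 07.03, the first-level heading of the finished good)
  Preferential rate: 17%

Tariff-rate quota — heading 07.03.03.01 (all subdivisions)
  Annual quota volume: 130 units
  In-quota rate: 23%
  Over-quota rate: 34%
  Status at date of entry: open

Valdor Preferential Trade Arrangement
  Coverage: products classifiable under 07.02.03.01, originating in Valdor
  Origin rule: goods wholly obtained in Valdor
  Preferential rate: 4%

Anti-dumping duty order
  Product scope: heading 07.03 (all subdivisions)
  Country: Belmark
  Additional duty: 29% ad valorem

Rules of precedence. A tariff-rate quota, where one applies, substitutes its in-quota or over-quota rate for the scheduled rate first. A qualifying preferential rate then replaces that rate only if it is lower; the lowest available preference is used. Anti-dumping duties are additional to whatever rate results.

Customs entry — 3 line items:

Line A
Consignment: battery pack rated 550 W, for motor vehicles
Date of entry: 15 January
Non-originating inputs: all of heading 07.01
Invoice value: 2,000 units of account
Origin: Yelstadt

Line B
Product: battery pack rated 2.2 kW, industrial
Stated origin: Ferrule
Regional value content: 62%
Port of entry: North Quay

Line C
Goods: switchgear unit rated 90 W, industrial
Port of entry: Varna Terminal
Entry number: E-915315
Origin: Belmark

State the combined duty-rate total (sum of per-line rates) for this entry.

Line A: battery pack → 07.03; rated 550 W → 07.03.02; for motor vehicles → 07.03.02.01. Scheduled 21%. Yelstadt agreement on 07.03.02: CTH met → 17% available; preferential 17%. → 17%.
Line B: battery pack → 07.03; rated 2.2 kW → 07.03.03; industrial → 07.03.03.02. Scheduled 28%. Ferrule agreement on 07.03: RVC < 65%. → 28%.
Line C: switchgear unit → 07.02; rated 90 W → 07.02.03; industrial → 07.02.03.02. Scheduled 9%. No special measure applies. → 9%.
Sum: 17% + 28% + 9% = 54%.

54%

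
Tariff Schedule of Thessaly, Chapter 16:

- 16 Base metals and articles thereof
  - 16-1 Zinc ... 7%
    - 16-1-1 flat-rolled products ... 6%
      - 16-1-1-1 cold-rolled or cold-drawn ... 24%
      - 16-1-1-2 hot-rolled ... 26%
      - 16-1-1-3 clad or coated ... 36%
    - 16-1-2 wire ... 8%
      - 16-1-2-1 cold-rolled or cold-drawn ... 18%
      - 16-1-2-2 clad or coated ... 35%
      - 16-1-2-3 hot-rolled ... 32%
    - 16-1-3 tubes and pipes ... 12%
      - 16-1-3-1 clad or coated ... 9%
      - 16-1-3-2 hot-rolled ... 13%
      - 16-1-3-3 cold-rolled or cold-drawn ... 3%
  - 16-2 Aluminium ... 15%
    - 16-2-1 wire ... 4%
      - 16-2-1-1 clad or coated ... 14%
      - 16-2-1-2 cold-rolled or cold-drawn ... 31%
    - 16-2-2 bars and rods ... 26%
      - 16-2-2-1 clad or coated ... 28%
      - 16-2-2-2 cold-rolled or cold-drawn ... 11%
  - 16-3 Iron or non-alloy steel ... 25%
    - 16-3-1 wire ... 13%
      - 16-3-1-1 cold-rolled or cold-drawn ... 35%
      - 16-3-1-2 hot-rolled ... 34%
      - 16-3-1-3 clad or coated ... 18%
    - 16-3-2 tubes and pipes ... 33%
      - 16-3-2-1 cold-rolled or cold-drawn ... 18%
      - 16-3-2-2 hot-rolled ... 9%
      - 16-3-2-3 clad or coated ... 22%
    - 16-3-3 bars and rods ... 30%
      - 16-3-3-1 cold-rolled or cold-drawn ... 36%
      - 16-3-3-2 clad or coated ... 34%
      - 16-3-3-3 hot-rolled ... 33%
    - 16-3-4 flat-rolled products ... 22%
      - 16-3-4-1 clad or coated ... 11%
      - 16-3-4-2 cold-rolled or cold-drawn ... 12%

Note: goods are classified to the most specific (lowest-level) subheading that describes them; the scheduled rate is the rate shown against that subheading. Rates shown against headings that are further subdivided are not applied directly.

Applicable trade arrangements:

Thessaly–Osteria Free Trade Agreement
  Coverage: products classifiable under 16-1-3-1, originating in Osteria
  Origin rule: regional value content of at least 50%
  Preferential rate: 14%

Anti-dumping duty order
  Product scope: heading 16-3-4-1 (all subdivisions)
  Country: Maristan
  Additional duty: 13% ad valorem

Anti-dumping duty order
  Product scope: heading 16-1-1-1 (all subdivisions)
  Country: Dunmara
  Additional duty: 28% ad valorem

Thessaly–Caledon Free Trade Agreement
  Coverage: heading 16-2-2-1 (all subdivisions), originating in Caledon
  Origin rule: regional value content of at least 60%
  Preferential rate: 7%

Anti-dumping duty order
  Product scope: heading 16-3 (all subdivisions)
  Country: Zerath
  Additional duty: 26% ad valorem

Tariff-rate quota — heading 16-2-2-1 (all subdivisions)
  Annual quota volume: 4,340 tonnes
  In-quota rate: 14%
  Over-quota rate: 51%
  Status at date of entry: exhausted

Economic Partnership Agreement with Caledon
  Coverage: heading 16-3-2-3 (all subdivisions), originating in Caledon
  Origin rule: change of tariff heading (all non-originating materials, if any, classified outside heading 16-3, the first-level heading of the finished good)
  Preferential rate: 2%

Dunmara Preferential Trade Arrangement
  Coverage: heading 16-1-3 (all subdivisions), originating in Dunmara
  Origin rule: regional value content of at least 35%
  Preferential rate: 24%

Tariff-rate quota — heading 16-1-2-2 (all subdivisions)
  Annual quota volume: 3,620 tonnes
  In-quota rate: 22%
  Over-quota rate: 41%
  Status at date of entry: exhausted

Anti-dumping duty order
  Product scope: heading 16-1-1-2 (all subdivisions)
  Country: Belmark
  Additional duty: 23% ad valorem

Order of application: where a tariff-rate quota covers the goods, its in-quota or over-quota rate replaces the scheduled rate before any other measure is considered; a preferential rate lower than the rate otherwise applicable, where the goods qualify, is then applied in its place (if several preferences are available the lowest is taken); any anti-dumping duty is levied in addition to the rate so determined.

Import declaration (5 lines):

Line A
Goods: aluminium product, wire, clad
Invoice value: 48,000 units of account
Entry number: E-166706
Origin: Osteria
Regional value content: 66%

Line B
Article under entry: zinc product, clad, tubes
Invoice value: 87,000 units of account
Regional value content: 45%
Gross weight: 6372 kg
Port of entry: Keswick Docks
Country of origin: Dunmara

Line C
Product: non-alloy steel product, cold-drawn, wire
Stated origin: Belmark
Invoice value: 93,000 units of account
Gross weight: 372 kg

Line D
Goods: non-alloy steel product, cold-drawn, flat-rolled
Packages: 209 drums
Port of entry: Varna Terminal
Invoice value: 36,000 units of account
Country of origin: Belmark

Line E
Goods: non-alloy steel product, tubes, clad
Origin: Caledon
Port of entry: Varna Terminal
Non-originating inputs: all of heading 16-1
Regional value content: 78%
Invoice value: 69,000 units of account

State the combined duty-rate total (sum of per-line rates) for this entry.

72%

Line A: aluminium → 16-2; wire → 16-2-1; clad → 16-2-1-1. Scheduled 14%. Osteria agreement on 16-1-3-1: 16-2-1-1 not covered. → 14%.
Line B: zinc → 16-1; tubes → 16-1-3; clad → 16-1-3-1. Scheduled 9%. Dunmara agreement on 16-1-3: RVC ≥ 35% → 24% available; preference 24% not lower than 9% → no reduction. → 9%.
Line C: non-alloy steel → 16-3; wire → 16-3-1; cold-drawn → 16-3-1-1. Scheduled 35%. No special measure applies. → 35%.
Line D: non-alloy steel → 16-3; flat-rolled → 16-3-4; cold-drawn → 16-3-4-2. Scheduled 12%. No special measure applies. → 12%.
Line E: non-alloy steel → 16-3; tubes → 16-3-2; clad → 16-3-2-3. Scheduled 22%. Caledon agreement on 16-2-2-1: 16-3-2-3 not covered; Caledon agreement on 16-3-2-3: CTH met → 2% available; preferential 2%. → 2%.
Sum: 14% + 9% + 35% + 12% + 2% = 72%.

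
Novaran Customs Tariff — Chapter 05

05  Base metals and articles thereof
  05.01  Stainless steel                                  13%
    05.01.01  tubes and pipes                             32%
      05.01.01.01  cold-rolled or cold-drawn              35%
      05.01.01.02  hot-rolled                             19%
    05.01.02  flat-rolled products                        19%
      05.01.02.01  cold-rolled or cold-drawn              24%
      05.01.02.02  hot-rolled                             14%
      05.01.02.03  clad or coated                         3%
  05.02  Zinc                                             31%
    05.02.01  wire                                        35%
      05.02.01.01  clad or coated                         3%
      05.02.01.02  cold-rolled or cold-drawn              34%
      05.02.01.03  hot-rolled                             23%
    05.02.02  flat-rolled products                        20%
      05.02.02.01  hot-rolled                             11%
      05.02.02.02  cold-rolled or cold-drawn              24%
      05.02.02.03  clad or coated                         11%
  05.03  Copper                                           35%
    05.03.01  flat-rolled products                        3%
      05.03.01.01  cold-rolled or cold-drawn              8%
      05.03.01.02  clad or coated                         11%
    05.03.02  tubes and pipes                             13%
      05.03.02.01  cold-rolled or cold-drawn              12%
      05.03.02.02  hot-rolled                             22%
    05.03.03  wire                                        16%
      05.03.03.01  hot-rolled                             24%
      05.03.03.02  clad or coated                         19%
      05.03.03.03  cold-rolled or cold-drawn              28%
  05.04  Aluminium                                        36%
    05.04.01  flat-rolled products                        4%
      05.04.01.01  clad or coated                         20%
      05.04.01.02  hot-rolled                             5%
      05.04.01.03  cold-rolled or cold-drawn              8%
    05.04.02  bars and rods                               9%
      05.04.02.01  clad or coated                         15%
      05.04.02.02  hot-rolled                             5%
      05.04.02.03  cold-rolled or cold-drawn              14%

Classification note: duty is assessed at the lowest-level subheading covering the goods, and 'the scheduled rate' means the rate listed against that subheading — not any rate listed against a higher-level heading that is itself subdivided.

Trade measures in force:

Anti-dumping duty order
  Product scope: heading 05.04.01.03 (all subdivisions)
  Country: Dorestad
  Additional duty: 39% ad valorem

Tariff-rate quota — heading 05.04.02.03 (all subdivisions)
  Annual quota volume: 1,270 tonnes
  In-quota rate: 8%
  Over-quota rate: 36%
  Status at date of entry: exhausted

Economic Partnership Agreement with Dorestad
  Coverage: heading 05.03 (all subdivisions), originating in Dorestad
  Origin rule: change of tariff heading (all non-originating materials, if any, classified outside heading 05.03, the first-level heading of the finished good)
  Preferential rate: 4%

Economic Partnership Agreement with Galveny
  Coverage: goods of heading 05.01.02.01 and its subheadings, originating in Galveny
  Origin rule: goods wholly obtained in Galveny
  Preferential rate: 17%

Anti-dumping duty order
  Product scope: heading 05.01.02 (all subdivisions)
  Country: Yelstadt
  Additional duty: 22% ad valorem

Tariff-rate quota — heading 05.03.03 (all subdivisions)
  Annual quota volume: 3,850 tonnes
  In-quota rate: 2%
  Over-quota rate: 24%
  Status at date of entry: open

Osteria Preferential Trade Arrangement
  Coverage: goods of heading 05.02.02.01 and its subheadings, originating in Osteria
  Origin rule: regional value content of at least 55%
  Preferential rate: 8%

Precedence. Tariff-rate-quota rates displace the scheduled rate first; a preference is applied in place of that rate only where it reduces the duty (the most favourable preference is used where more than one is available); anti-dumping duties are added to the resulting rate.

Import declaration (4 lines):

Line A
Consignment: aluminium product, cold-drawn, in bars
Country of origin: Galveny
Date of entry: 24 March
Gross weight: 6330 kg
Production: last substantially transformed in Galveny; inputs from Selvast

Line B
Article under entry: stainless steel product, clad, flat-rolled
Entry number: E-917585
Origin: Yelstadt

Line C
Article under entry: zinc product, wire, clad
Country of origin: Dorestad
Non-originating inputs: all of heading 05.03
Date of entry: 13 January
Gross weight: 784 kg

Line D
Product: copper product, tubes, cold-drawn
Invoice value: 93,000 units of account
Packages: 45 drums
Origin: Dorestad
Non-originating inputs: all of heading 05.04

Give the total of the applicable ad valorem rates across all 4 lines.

68%

Line A: aluminium → 05.04; in bars → 05.04.02; cold-drawn → 05.04.02.03. Scheduled 14%. quota on 05.04.02.03 exhausted → over-quota 36%; Galveny agreement on 05.01.02.01: 05.04.02.03 not covered. → 36%.
Line B: stainless steel → 05.01; flat-rolled → 05.01.02; clad → 05.01.02.03. Scheduled 3%. anti-dumping (Yelstadt, 05.01.02): +22%; total 3% + 22% = 25%. → 25%.
Line C: zinc → 05.02; wire → 05.02.01; clad → 05.02.01.01. Scheduled 3%. Dorestad agreement on 05.03: 05.02.01.01 not covered. → 3%.
Line D: copper → 05.03; tubes → 05.03.02; cold-drawn → 05.03.02.01. Scheduled 12%. Dorestad agreement on 05.03: CTH met → 4% available; preferential 4%. → 4%.
Sum: 36% + 25% + 3% + 4% = 68%.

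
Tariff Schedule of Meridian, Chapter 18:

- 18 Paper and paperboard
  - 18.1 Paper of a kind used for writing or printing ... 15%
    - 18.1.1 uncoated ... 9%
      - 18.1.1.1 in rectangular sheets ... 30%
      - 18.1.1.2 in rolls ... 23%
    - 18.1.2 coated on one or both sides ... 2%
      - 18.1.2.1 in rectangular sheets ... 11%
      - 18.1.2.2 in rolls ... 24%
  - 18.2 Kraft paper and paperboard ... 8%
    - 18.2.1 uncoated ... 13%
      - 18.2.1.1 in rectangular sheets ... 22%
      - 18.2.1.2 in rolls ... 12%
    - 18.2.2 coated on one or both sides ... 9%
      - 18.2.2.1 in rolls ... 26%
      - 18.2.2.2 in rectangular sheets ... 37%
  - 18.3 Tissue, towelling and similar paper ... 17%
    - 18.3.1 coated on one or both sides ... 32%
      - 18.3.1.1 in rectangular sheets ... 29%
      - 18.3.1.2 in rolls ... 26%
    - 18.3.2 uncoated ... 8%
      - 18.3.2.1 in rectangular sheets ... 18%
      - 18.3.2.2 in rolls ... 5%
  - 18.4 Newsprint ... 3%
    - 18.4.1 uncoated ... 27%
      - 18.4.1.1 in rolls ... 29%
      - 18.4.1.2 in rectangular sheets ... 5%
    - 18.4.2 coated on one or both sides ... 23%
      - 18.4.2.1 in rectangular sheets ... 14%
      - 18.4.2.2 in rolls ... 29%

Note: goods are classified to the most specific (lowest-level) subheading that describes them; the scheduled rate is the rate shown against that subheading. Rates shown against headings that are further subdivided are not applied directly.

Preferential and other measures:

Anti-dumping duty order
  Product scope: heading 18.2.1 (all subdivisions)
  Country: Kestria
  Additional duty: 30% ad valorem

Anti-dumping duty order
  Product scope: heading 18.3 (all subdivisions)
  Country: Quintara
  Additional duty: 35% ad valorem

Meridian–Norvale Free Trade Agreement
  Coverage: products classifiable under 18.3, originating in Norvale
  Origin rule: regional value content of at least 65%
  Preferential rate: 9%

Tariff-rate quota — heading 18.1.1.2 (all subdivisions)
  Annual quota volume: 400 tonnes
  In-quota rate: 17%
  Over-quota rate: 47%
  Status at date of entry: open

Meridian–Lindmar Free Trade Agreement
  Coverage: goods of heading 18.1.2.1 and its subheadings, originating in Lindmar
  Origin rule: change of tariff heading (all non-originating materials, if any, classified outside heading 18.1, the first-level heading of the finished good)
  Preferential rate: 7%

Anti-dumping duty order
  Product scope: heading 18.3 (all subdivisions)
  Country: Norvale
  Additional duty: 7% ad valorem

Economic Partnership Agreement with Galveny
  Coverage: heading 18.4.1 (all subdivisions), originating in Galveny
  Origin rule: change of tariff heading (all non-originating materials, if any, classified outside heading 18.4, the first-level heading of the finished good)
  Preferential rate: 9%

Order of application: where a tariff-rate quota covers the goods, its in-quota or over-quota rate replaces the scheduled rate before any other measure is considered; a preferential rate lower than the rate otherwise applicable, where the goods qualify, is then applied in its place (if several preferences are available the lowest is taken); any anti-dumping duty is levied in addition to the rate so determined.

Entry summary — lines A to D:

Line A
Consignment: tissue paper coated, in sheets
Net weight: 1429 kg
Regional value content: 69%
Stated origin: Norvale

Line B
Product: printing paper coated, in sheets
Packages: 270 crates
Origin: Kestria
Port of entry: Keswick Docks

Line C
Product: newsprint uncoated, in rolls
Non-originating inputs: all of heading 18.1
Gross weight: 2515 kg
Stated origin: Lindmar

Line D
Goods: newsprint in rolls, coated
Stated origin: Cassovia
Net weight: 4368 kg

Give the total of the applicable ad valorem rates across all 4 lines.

85%

Line A: tissue paper → 18.3; coated → 18.3.1; in sheets → 18.3.1.1. Scheduled 29%. Norvale agreement on 18.3: RVC ≥ 65% → 9% available; preferential 9%; anti-dumping (Norvale, 18.3): +7%; total 9% + 7% = 16%. → 16%.
Line B: printing paper → 18.1; coated → 18.1.2; in sheets → 18.1.2.1. Scheduled 11%. No special measure applies. → 11%.
Line C: newsprint → 18.4; uncoated → 18.4.1; in rolls → 18.4.1.1. Scheduled 29%. Lindmar agreement on 18.1.2.1: 18.4.1.1 not covered. → 29%.
Line D: newsprint → 18.4; coated → 18.4.2; in rolls → 18.4.2.2. Scheduled 29%. No special measure applies. → 29%.
Sum: 16% + 11% + 29% + 29% = 85%.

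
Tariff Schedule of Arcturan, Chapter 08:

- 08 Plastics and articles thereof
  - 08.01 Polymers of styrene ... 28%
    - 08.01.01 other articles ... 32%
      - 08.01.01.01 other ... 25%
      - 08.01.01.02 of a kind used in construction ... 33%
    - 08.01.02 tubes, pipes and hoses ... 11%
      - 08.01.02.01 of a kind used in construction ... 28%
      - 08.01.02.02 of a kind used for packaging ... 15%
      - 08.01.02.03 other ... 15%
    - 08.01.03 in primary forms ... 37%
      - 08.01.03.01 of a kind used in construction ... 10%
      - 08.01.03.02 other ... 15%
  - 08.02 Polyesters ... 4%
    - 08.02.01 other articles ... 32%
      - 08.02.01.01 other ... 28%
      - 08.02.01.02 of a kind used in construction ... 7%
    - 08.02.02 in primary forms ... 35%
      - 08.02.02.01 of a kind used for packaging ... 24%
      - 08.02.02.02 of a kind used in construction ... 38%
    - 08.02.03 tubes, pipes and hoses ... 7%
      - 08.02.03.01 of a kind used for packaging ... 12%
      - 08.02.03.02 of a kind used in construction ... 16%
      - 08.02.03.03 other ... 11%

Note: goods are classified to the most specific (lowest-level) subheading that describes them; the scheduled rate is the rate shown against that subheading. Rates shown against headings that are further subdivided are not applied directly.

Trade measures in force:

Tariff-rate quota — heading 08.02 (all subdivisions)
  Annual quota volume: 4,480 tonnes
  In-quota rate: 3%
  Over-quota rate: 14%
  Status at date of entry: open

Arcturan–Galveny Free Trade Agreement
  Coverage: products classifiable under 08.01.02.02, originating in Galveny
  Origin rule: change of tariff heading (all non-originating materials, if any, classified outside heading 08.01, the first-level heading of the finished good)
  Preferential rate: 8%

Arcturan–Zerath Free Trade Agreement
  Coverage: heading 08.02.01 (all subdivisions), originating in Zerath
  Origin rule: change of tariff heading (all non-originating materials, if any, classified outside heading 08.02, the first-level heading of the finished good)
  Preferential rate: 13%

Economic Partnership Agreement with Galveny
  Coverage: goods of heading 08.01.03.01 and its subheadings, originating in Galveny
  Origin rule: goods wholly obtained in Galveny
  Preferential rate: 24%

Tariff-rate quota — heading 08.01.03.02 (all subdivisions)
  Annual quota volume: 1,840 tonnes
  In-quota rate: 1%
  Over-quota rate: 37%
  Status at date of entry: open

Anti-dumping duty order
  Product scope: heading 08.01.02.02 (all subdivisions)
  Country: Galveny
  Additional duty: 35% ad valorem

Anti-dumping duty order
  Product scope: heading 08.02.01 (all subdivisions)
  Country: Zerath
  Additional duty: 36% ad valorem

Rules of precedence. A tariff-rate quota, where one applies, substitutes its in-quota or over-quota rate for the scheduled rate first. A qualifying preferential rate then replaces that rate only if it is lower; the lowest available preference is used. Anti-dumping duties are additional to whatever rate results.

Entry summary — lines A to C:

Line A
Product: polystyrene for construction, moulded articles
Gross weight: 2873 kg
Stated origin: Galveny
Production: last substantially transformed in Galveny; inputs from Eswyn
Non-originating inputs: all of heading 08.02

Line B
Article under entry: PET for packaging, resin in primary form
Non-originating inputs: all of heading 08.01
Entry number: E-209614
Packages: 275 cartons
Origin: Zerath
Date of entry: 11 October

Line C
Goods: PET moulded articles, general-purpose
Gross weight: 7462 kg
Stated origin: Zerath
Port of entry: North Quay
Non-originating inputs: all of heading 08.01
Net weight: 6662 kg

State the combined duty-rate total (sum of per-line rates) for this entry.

Line A: polystyrene → 08.01; moulded articles → 08.01.01; for construction → 08.01.01.02. Scheduled 33%. Galveny agreement on 08.01.02.02: 08.01.01.02 not covered; Galveny agreement on 08.01.03.01: 08.01.01.02 not covered. → 33%.
Line B: PET → 08.02; resin in primary form → 08.02.02; for packaging → 08.02.02.01. Scheduled 24%. quota on 08.02 open → in-quota 3%; Zerath agreement on 08.02.01: 08.02.02.01 not covered. → 3%.
Line C: PET → 08.02; moulded articles → 08.02.01; general-purpose → 08.02.01.01. Scheduled 28%. quota on 08.02 open → in-quota 3%; Zerath agreement on 08.02.01: CTH met → 13% available; preference 13% not lower than 3% → no reduction; anti-dumping (Zerath, 08.02.01): +36%; total 3% + 36% = 39%. → 39%.
Sum: 33% + 3% + 39% = 75%.

75%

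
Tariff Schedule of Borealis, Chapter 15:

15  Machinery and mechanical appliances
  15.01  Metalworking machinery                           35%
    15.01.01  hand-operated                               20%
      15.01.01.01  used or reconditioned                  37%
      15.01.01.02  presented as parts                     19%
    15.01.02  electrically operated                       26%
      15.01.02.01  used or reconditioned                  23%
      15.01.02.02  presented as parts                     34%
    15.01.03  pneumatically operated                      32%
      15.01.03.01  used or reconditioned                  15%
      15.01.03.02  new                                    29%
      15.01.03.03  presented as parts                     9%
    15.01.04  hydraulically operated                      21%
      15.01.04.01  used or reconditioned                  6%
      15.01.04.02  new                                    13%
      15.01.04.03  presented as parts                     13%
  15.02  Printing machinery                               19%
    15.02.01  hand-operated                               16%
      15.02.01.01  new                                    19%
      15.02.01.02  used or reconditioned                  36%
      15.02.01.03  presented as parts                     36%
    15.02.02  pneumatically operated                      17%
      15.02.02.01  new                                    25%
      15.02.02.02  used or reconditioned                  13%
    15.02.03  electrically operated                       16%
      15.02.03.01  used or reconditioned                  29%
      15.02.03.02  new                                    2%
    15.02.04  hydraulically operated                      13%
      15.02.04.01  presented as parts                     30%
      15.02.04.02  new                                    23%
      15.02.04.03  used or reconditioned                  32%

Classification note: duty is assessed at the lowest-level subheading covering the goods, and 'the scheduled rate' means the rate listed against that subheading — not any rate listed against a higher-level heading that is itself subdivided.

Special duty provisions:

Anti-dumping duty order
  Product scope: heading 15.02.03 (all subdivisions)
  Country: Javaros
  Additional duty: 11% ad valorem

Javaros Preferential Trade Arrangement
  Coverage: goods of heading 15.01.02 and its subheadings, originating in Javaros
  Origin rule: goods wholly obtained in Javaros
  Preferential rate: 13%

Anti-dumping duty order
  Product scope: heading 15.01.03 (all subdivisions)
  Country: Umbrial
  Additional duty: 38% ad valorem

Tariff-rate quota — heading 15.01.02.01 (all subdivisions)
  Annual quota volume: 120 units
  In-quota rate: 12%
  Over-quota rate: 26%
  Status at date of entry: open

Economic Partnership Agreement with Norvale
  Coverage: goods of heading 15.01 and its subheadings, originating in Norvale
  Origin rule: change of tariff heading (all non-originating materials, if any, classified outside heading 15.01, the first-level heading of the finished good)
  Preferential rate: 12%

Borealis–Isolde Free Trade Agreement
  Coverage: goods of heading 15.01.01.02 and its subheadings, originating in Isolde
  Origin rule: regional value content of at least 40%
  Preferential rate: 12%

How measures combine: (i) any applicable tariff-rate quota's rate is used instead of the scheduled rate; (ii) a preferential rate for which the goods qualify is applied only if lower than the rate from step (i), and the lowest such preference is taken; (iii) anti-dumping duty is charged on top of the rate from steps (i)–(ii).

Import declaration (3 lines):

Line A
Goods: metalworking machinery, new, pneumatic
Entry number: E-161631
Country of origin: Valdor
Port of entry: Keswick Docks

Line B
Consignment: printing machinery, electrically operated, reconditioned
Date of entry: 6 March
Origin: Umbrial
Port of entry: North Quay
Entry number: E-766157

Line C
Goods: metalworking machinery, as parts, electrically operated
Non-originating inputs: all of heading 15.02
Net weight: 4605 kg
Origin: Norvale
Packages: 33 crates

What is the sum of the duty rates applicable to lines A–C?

70%

Line A: metalworking → 15.01; pneumatic → 15.01.03; new → 15.01.03.02. Scheduled 29%. No special measure applies. → 29%.
Line B: printing → 15.02; electrically operated → 15.02.03; reconditioned → 15.02.03.01. Scheduled 29%. No special measure applies. → 29%.
Line C: metalworking → 15.01; electrically operated → 15.01.02; as parts → 15.01.02.02. Scheduled 34%. Norvale agreement on 15.01: CTH met → 12% available; preferential 12%. → 12%.
Sum: 29% + 29% + 12% = 70%.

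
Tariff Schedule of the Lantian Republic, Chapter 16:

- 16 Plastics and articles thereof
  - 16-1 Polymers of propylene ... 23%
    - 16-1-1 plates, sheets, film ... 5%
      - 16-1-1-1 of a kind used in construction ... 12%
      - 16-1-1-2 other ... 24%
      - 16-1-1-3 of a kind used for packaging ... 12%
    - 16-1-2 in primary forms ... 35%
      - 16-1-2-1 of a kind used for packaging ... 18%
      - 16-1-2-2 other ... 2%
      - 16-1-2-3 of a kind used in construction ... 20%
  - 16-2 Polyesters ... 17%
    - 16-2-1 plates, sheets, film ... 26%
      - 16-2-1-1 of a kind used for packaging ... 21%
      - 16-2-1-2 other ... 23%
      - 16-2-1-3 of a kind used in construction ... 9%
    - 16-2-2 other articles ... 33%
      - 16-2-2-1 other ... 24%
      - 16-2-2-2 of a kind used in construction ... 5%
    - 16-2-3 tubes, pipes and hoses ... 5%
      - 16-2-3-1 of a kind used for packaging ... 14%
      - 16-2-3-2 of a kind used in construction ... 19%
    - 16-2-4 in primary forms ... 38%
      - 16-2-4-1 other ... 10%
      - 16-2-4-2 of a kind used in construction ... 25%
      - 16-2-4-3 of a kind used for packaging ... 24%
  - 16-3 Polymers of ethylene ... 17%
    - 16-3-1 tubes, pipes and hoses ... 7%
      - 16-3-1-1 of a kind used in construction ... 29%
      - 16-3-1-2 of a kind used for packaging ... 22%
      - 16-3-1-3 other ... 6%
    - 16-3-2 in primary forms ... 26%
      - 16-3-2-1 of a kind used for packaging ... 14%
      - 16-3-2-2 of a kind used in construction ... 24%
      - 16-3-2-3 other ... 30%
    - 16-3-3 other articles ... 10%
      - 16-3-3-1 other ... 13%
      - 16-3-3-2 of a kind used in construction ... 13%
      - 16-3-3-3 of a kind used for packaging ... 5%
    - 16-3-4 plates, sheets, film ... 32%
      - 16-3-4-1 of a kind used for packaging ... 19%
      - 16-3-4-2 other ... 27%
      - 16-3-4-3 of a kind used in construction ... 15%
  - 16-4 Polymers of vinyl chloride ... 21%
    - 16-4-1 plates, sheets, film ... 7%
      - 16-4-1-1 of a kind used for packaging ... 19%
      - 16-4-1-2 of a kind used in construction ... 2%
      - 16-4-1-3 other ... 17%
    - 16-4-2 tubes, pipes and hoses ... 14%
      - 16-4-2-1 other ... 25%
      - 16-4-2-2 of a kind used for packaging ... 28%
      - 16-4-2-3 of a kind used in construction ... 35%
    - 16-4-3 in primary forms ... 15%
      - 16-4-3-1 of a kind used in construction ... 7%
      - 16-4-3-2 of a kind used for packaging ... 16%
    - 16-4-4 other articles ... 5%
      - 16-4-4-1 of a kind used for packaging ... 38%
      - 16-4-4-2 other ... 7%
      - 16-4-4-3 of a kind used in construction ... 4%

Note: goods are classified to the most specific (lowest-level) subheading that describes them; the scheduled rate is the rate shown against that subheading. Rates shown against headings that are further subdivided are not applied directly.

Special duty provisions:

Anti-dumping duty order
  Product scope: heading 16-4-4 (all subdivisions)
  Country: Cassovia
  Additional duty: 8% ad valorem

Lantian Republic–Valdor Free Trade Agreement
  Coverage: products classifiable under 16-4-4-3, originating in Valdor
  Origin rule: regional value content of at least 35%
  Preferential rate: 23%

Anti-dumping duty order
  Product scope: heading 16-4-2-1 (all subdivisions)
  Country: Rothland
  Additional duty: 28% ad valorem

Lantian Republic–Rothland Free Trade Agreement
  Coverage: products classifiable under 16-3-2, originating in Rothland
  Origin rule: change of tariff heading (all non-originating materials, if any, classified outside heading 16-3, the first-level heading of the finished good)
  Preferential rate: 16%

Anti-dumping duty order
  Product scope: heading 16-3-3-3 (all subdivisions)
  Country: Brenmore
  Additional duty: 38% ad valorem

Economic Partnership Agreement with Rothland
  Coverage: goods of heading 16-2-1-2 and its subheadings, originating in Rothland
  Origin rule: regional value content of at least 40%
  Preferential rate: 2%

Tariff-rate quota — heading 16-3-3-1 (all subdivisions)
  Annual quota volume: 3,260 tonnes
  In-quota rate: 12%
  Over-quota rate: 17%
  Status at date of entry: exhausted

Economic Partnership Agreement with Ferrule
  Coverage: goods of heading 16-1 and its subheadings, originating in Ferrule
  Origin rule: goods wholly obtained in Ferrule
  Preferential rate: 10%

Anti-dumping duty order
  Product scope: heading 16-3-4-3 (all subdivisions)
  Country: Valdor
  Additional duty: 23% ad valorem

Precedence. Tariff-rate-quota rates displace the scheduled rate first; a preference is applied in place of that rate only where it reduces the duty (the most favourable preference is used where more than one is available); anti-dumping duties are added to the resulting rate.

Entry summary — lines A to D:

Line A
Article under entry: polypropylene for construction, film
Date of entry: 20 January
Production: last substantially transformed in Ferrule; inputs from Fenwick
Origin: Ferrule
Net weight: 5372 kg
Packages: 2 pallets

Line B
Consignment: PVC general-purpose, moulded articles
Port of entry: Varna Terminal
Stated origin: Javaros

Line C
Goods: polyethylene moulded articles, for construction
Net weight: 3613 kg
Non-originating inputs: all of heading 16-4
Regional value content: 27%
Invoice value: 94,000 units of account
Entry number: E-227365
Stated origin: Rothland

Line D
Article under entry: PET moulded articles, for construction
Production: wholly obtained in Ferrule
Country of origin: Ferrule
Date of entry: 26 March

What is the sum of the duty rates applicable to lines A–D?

Line A: polypropylene → 16-1; film → 16-1-1; for construction → 16-1-1-1. Scheduled 12%. Ferrule agreement on 16-1: not wholly obtained. → 12%.
Line B: PVC → 16-4; moulded articles → 16-4-4; general-purpose → 16-4-4-2. Scheduled 7%. No special measure applies. → 7%.
Line C: polyethylene → 16-3; moulded articles → 16-3-3; for construction → 16-3-3-2. Scheduled 13%. Rothland agreement on 16-3-2: 16-3-3-2 not covered; Rothland agreement on 16-2-1-2: 16-3-3-2 not covered. → 13%.
Line D: PET → 16-2; moulded articles → 16-2-2; for construction → 16-2-2-2. Scheduled 5%. Ferrule agreement on 16-1: 16-2-2-2 not covered. → 5%.
Sum: 12% + 7% + 13% + 5% = 37%.

37%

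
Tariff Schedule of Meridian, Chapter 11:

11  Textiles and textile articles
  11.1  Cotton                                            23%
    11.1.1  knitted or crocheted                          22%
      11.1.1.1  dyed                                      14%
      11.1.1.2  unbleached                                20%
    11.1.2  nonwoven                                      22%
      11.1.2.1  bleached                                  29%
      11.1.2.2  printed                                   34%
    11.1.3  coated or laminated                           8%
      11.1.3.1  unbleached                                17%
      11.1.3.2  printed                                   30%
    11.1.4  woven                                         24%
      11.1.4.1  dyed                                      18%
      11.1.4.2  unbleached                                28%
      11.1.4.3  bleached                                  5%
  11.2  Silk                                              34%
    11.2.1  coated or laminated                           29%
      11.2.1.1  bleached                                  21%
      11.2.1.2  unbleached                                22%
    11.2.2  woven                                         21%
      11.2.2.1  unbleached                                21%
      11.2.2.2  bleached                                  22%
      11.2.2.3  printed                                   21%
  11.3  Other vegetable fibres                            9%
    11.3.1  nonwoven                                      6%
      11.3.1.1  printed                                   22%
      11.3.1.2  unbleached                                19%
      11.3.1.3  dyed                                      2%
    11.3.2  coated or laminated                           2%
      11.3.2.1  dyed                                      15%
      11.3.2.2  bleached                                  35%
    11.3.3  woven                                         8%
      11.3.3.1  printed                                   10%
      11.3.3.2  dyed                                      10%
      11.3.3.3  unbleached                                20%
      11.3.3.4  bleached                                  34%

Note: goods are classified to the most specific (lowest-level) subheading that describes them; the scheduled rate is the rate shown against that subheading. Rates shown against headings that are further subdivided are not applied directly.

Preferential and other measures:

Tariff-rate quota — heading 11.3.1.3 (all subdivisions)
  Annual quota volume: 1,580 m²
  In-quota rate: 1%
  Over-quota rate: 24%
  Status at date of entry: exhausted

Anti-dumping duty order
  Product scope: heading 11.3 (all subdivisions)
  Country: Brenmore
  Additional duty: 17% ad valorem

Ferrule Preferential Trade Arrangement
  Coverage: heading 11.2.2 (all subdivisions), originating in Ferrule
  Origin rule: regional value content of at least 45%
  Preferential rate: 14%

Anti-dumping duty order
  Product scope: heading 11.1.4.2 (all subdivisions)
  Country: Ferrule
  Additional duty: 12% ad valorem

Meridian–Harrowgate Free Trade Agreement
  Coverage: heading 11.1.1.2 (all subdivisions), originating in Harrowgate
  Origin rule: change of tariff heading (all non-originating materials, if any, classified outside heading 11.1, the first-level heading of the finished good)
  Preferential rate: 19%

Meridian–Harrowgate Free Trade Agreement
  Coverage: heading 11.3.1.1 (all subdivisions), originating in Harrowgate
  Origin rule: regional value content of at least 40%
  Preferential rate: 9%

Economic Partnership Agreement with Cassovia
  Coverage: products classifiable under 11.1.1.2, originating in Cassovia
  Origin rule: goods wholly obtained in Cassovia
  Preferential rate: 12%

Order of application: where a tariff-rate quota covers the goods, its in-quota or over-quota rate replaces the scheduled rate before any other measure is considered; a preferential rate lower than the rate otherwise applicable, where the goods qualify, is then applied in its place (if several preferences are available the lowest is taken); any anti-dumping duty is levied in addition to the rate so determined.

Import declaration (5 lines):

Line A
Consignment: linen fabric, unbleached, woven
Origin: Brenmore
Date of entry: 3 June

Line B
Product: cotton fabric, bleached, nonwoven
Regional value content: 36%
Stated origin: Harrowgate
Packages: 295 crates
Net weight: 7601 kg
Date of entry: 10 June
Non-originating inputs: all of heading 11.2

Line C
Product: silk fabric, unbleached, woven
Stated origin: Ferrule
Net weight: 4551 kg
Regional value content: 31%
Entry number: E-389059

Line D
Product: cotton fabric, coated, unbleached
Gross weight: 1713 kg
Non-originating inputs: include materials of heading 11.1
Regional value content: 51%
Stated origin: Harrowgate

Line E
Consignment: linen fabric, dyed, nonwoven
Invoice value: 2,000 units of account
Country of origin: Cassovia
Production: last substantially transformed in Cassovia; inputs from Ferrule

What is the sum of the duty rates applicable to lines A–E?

128%

Line A: linen → 11.3; woven → 11.3.3; unbleached → 11.3.3.3. Scheduled 20%. anti-dumping (Brenmore, 11.3): +17%; total 20% + 17% = 37%. → 37%.
Line B: cotton → 11.1; nonwoven → 11.1.2; bleached → 11.1.2.1. Scheduled 29%. Harrowgate agreement on 11.1.1.2: 11.1.2.1 not covered; Harrowgate agreement on 11.3.1.1: 11.1.2.1 not covered. → 29%.
Line C: silk → 11.2; woven → 11.2.2; unbleached → 11.2.2.1. Scheduled 21%. Ferrule agreement on 11.2.2: RVC < 45%. → 21%.
Line D: cotton → 11.1; coated → 11.1.3; unbleached → 11.1.3.1. Scheduled 17%. Harrowgate agreement on 11.1.1.2: 11.1.3.1 not covered; Harrowgate agreement on 11.3.1.1: 11.1.3.1 not covered. → 17%.
Line E: linen → 11.3; nonwoven → 11.3.1; dyed → 11.3.1.3. Scheduled 2%. quota on 11.3.1.3 exhausted → over-quota 24%; Cassovia agreement on 11.1.1.2: 11.3.1.3 not covered. → 24%.
Sum: 37% + 29% + 21% + 17% + 24% = 128%.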